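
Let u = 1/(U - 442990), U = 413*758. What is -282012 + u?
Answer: -36643511233/129936 ≈ -2.8201e+5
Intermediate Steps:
U = 313054
u = -1/129936 (u = 1/(313054 - 442990) = 1/(-129936) = -1/129936 ≈ -7.6961e-6)
-282012 + u = -282012 - 1/129936 = -36643511233/129936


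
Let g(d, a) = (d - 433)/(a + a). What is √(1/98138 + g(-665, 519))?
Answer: I*√304907014373794/16977874 ≈ 1.0285*I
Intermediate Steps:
g(d, a) = (-433 + d)/(2*a) (g(d, a) = (-433 + d)/((2*a)) = (-433 + d)*(1/(2*a)) = (-433 + d)/(2*a))
√(1/98138 + g(-665, 519)) = √(1/98138 + (½)*(-433 - 665)/519) = √(1/98138 + (½)*(1/519)*(-1098)) = √(1/98138 - 183/173) = √(-17959081/16977874) = I*√304907014373794/16977874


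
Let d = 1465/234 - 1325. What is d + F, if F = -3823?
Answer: -1203167/234 ≈ -5141.7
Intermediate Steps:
d = -308585/234 (d = 1465*(1/234) - 1325 = 1465/234 - 1325 = -308585/234 ≈ -1318.7)
d + F = -308585/234 - 3823 = -1203167/234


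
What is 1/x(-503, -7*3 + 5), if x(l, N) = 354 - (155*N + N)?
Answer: 1/2850 ≈ 0.00035088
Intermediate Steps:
x(l, N) = 354 - 156*N
1/x(-503, -7*3 + 5) = 1/(354 - 156*(-7*3 + 5)) = 1/(354 - 156*(-21 + 5)) = 1/(354 - 156*(-16)) = 1/(354 + 2496) = 1/2850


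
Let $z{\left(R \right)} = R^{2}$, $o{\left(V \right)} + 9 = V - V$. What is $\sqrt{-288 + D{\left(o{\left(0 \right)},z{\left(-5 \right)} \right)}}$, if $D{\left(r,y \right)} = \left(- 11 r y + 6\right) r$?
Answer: $3 i \sqrt{2513} \approx 150.39 i$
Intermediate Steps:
$o{\left(V \right)} = -9$ ($o{\left(V \right)} = -9 + \left(V - V\right) = -9 + 0 = -9$)
$D{\left(r,y \right)} = r \left(6 - 11 r y\right)$ ($D{\left(r,y \right)} = \left(- 11 r y + 6\right) r = \left(6 - 11 r y\right) r = r \left(6 - 11 r y\right)$)
$\sqrt{-288 + D{\left(o{\left(0 \right)},z{\left(-5 \right)} \right)}} = \sqrt{-288 - 9 \left(6 - - 99 \left(-5\right)^{2}\right)} = \sqrt{-288 - 9 \left(6 - \left(-99\right) 25\right)} = \sqrt{-288 - 9 \left(6 + 2475\right)} = \sqrt{-288 - 22329} = \sqrt{-22617} = 3 i \sqrt{2513}$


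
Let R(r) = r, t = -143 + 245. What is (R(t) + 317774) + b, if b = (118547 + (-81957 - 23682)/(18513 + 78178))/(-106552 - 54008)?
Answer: 2467460143647311/7762353480 ≈ 3.1788e+5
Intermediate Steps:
t = 102
b = -5731161169/7762353480 (b = (118547 - 105639/96691)/(-160560) = (118547 - 105639*1/96691)*(-1/160560) = (118547 - 105639/96691)*(-1/160560) = (11462322338/96691)*(-1/160560) = -5731161169/7762353480 ≈ -0.73833)
(R(t) + 317774) + b = (102 + 317774) - 5731161169/7762353480 = 317876 - 5731161169/7762353480 = 2467460143647311/7762353480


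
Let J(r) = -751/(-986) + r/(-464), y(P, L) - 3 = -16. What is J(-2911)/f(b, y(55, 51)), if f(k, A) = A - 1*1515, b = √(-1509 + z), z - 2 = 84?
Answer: -55495/12052864 ≈ -0.0046043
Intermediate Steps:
z = 86 (z = 2 + 84 = 86)
b = I*√1423 (b = √(-1509 + 86) = √(-1423) = I*√1423 ≈ 37.723*I)
y(P, L) = -13 (y(P, L) = 3 - 16 = -13)
J(r) = 751/986 - r/464 (J(r) = -751*(-1/986) + r*(-1/464) = 751/986 - r/464)
f(k, A) = -1515 + A (f(k, A) = A - 1515 = -1515 + A)
J(-2911)/f(b, y(55, 51)) = (751/986 - 1/464*(-2911))/(-1515 - 13) = (751/986 + 2911/464)/(-1528) = (55495/7888)*(-1/1528) = -55495/12052864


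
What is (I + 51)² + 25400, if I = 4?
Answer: 28425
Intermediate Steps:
(I + 51)² + 25400 = (4 + 51)² + 25400 = 55² + 25400 = 3025 + 25400 = 28425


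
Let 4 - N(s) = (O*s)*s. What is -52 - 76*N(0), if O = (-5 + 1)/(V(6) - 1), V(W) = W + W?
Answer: -356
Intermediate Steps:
V(W) = 2*W
O = -4/11 (O = (-5 + 1)/(2*6 - 1) = -4/(12 - 1) = -4/11 ≈ -0.36364)
N(s) = 4 + 4*s²/11 (N(s) = 4 - (-4*s/11)*s = 4 - (-4)*s²/11 = 4 + 4*s²/11)
-52 - 76*N(0) = -52 - 76*(4 + (4/11)*0²) = -52 - 76*(4 + (4/11)*0) = -52 - 76*(4 + 0) = -52 - 76*4 = -52 - 304 = -356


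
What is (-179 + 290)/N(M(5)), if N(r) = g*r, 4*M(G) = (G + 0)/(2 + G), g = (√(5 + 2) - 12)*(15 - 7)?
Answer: -4662/685 - 777*√7/1370 ≈ -8.3064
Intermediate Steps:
g = -96 + 8*√7 (g = (√7 - 12)*8 = (-12 + √7)*8 = -96 + 8*√7 ≈ -74.834)
M(G) = G/(4*(2 + G)) (M(G) = ((G + 0)/(2 + G))/4 = (G/(2 + G))/4 = G/(4*(2 + G)))
N(r) = r*(-96 + 8*√7) (N(r) = (-96 + 8*√7)*r = r*(-96 + 8*√7))
(-179 + 290)/N(M(5)) = (-179 + 290)/((8*((¼)*5/(2 + 5))*(-12 + √7))) = 111/((8*((¼)*5/7)*(-12 + √7))) = 111/((8*((¼)*5*(⅐))*(-12 + √7))) = 111/((8*(5/28)*(-12 + √7))) = 111/(-120/7 + 10*√7/7)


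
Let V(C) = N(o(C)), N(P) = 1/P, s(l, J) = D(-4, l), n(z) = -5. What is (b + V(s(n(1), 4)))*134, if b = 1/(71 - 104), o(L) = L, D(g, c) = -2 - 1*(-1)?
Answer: -4556/33 ≈ -138.06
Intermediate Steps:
D(g, c) = -1 (D(g, c) = -2 + 1 = -1)
s(l, J) = -1
b = -1/33 (b = 1/(-33) = -1/33 ≈ -0.030303)
V(C) = 1/C
(b + V(s(n(1), 4)))*134 = (-1/33 + 1/(-1))*134 = (-1/33 - 1)*134 = -34/33*134 = -4556/33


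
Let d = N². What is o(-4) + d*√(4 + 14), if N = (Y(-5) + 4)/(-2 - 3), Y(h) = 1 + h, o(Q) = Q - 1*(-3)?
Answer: -1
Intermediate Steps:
o(Q) = 3 + Q (o(Q) = Q + 3 = 3 + Q)
N = 0 (N = ((1 - 5) + 4)/(-2 - 3) = (-4 + 4)/(-5) = 0*(-⅕) = 0)
d = 0 (d = 0² = 0)
o(-4) + d*√(4 + 14) = (3 - 4) + 0*√(4 + 14) = -1 + 0*√18 = -1 + 0*(3*√2) = -1 + 0 = -1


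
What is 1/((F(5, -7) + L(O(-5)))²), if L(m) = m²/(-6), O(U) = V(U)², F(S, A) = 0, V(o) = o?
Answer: 36/390625 ≈ 9.2160e-5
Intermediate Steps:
O(U) = U²
L(m) = -m²/6
1/((F(5, -7) + L(O(-5)))²) = 1/((0 - ((-5)²)²/6)²) = 1/((0 - ⅙*25²)²) = 1/((0 - ⅙*625)²) = 1/((0 - 625/6)²) = 1/((-625/6)²) = 1/(390625/36) = 36/390625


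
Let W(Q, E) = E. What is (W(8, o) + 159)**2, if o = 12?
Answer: 29241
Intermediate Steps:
(W(8, o) + 159)**2 = (12 + 159)**2 = 171**2 = 29241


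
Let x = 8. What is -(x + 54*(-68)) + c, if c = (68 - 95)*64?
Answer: 1936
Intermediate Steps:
c = -1728 (c = -27*64 = -1728)
-(x + 54*(-68)) + c = -(8 + 54*(-68)) - 1728 = -(8 - 3672) - 1728 = -1*(-3664) - 1728 = 3664 - 1728 = 1936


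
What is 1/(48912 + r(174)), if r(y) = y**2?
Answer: 1/79188 ≈ 1.2628e-5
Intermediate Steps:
1/(48912 + r(174)) = 1/(48912 + 174**2) = 1/(48912 + 30276) = 1/79188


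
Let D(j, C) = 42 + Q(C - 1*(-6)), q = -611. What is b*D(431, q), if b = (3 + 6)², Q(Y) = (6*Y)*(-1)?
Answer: 297432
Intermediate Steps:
Q(Y) = -6*Y
D(j, C) = 6 - 6*C (D(j, C) = 42 - 6*(C - 1*(-6)) = 42 - 6*(C + 6) = 42 - 6*(6 + C) = 42 + (-36 - 6*C) = 6 - 6*C)
b = 81 (b = 9² = 81)
b*D(431, q) = 81*(6 - 6*(-611)) = 81*(6 + 3666) = 81*3672 = 297432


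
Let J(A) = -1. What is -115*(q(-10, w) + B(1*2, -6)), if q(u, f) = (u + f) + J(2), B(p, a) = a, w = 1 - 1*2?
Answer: 2070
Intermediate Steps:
w = -1 (w = 1 - 2 = -1)
q(u, f) = -1 + f + u (q(u, f) = (u + f) - 1 = (f + u) - 1 = -1 + f + u)
-115*(q(-10, w) + B(1*2, -6)) = -115*((-1 - 1 - 10) - 6) = -115*(-12 - 6) = -115*(-18) = 2070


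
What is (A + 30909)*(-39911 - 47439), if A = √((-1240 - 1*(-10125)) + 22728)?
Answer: -2699901150 - 87350*√31613 ≈ -2.7154e+9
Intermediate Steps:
A = √31613 (A = √((-1240 + 10125) + 22728) = √(8885 + 22728) = √31613 ≈ 177.80)
(A + 30909)*(-39911 - 47439) = (√31613 + 30909)*(-39911 - 47439) = (30909 + √31613)*(-87350) = -2699901150 - 87350*√31613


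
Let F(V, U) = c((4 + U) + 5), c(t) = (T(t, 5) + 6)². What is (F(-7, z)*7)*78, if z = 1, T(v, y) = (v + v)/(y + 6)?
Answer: 4038216/121 ≈ 33374.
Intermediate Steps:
T(v, y) = 2*v/(6 + y) (T(v, y) = (2*v)/(6 + y) = 2*v/(6 + y))
c(t) = (6 + 2*t/11)² (c(t) = (2*t/(6 + 5) + 6)² = (2*t/11 + 6)² = (6 + 2*t/11)²)
F(V, U) = 4*(42 + U)²/121 (F(V, U) = 4*(33 + ((4 + U) + 5))²/121 = 4*(33 + (9 + U))²/121 = 4*(42 + U)²/121)
(F(-7, z)*7)*78 = ((4*(42 + 1)²/121)*7)*78 = (((4/121)*43²)*7)*78 = (((4/121)*1849)*7)*78 = ((7396/121)*7)*78 = (51772/121)*78 = 4038216/121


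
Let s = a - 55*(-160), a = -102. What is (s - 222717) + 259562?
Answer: 45543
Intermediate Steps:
s = 8698 (s = -102 - 55*(-160) = -102 + 8800 = 8698)
(s - 222717) + 259562 = (8698 - 222717) + 259562 = -214019 + 259562 = 45543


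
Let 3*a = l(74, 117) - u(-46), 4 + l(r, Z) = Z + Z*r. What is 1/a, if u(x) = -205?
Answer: 1/2992 ≈ 0.00033422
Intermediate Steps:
l(r, Z) = -4 + Z + Z*r (l(r, Z) = -4 + (Z + Z*r) = -4 + Z + Z*r)
a = 2992 (a = ((-4 + 117 + 117*74) - 1*(-205))/3 = ((-4 + 117 + 8658) + 205)/3 = (8771 + 205)/3 = (1/3)*8976 = 2992)
1/a = 1/2992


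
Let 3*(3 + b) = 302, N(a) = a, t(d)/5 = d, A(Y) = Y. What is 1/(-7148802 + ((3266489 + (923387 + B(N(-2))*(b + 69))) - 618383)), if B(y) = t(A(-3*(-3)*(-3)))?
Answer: -1/3599809 ≈ -2.7779e-7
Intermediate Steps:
t(d) = 5*d
b = 293/3 (b = -3 + (⅓)*302 = -3 + 302/3 = 293/3 ≈ 97.667)
B(y) = -135 (B(y) = 5*(-3*(-3)*(-3)) = 5*(9*(-3)) = 5*(-27) = -135)
1/(-7148802 + ((3266489 + (923387 + B(N(-2))*(b + 69))) - 618383)) = 1/(-7148802 + ((3266489 + (923387 - 135*(293/3 + 69))) - 618383)) = 1/(-7148802 + ((3266489 + (923387 - 135*500/3)) - 618383)) = 1/(-7148802 + ((3266489 + (923387 - 22500)) - 618383)) = 1/(-7148802 + ((3266489 + 900887) - 618383)) = 1/(-7148802 + (4167376 - 618383)) = 1/(-7148802 + 3548993) = 1/(-3599809) = -1/3599809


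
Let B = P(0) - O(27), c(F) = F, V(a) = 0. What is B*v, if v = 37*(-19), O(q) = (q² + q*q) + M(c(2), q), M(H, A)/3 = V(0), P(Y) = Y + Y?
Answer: 1024974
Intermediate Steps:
P(Y) = 2*Y
M(H, A) = 0 (M(H, A) = 3*0 = 0)
O(q) = 2*q² (O(q) = (q² + q*q) + 0 = (q² + q²) + 0 = 2*q² + 0 = 2*q²)
v = -703
B = -1458 (B = 2*0 - 2*27² = 0 - 2*729 = 0 - 1*1458 = 0 - 1458 = -1458)
B*v = -1458*(-703) = 1024974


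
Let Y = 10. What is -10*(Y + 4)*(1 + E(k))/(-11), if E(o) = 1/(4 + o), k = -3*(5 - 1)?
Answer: 245/22 ≈ 11.136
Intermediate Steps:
k = -12 (k = -3*4 = -12)
-10*(Y + 4)*(1 + E(k))/(-11) = -10*(10 + 4)*(1 + 1/(4 - 12))/(-11) = -140*(1 + 1/(-8))*(-1/11) = -140*(1 - ⅛)*(-1/11) = -140*7/8*(-1/11) = -10*49/4*(-1/11) = -245/2*(-1/11) = 245/22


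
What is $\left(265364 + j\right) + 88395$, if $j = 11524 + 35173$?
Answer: $400456$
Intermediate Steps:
$j = 46697$
$\left(265364 + j\right) + 88395 = \left(265364 + 46697\right) + 88395 = 312061 + 88395 = 400456$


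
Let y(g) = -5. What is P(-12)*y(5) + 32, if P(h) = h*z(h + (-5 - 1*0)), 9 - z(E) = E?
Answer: 1592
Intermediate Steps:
z(E) = 9 - E
P(h) = h*(14 - h) (P(h) = h*(9 - (h + (-5 - 1*0))) = h*(9 - (h + (-5 + 0))) = h*(9 - (h - 5)) = h*(9 - (-5 + h)) = h*(9 + (5 - h)) = h*(14 - h))
P(-12)*y(5) + 32 = -12*(14 - 1*(-12))*(-5) + 32 = -12*(14 + 12)*(-5) + 32 = -12*26*(-5) + 32 = -312*(-5) + 32 = 1560 + 32 = 1592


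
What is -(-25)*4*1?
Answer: 100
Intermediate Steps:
-(-25)*4*1 = -5*(-20)*1 = 100*1 = 100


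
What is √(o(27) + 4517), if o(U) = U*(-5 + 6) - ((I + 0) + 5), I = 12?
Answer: 3*√503 ≈ 67.283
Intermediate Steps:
o(U) = -17 + U (o(U) = U*(-5 + 6) - ((12 + 0) + 5) = U*1 - (12 + 5) = U - 1*17 = U - 17 = -17 + U)
√(o(27) + 4517) = √((-17 + 27) + 4517) = √(10 + 4517) = √4527 = 3*√503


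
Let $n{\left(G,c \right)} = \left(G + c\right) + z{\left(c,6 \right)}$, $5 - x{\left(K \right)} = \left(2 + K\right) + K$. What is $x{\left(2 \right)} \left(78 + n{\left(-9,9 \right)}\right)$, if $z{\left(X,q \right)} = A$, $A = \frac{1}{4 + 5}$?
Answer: $- \frac{703}{9} \approx -78.111$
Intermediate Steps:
$A = \frac{1}{9} \approx 0.11111$
$z{\left(X,q \right)} = \frac{1}{9}$
$x{\left(K \right)} = 3 - 2 K$ ($x{\left(K \right)} = 5 - \left(\left(2 + K\right) + K\right) = 5 - \left(2 + 2 K\right) = 3 - 2 K$)
$n{\left(G,c \right)} = \frac{1}{9} + G + c$ ($n{\left(G,c \right)} = \left(G + c\right) + \frac{1}{9} = \frac{1}{9} + G + c$)
$x{\left(2 \right)} \left(78 + n{\left(-9,9 \right)}\right) = \left(3 - 4\right) \left(78 + \left(\frac{1}{9} - 9 + 9\right)\right) = \left(3 - 4\right) \left(78 + \frac{1}{9}\right) = \left(-1\right) \frac{703}{9} = - \frac{703}{9}$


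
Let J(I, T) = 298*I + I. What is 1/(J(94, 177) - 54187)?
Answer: -1/26081 ≈ -3.8342e-5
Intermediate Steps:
J(I, T) = 299*I
1/(J(94, 177) - 54187) = 1/(299*94 - 54187) = 1/(28106 - 54187) = 1/(-26081) = -1/26081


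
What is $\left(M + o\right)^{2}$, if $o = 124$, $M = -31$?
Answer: $8649$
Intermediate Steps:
$\left(M + o\right)^{2} = \left(-31 + 124\right)^{2} = 93^{2} = 8649$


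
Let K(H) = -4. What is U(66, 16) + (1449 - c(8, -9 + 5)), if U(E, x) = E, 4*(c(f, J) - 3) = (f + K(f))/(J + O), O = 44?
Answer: 60479/40 ≈ 1512.0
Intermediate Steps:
c(f, J) = 3 + (-4 + f)/(4*(44 + J)) (c(f, J) = 3 + ((f - 4)/(J + 44))/4 = 3 + ((-4 + f)/(44 + J))/4 = 3 + (-4 + f)/(4*(44 + J)))
U(66, 16) + (1449 - c(8, -9 + 5)) = 66 + (1449 - (524 + 8 + 12*(-9 + 5))/(4*(44 + (-9 + 5)))) = 66 + (1449 - (524 + 8 + 12*(-4))/(4*(44 - 4))) = 66 + (1449 - (524 + 8 - 48)/(4*40)) = 66 + (1449 - 484/(4*40)) = 66 + (1449 - 1*121/40) = 66 + (1449 - 121/40) = 66 + 57839/40 = 60479/40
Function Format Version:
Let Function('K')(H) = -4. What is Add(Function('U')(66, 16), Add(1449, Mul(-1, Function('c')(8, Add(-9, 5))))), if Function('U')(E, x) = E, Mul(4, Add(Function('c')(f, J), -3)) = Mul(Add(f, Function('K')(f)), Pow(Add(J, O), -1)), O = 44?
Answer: Rational(60479, 40) ≈ 1512.0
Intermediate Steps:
Function('c')(f, J) = Add(3, Mul(Rational(1, 4), Pow(Add(44, J), -1), Add(-4, f))) (Function('c')(f, J) = Add(3, Mul(Rational(1, 4), Mul(Add(f, -4), Pow(Add(J, 44), -1)))) = Add(3, Mul(Rational(1, 4), Mul(Add(-4, f), Pow(Add(44, J), -1)))) = Add(3, Mul(Rational(1, 4), Mul(Pow(Add(44, J), -1), Add(-4, f)))) = Add(3, Mul(Rational(1, 4), Pow(Add(44, J), -1), Add(-4, f))))
Add(Function('U')(66, 16), Add(1449, Mul(-1, Function('c')(8, Add(-9, 5))))) = Add(66, Add(1449, Mul(-1, Mul(Rational(1, 4), Pow(Add(44, Add(-9, 5)), -1), Add(524, 8, Mul(12, Add(-9, 5))))))) = Add(66, Add(1449, Mul(-1, Mul(Rational(1, 4), Pow(Add(44, -4), -1), Add(524, 8, Mul(12, -4)))))) = Add(66, Add(1449, Mul(-1, Mul(Rational(1, 4), Pow(40, -1), Add(524, 8, -48))))) = Add(66, Add(1449, Mul(-1, Mul(Rational(1, 4), Rational(1, 40), 484)))) = Add(66, Add(1449, Mul(-1, Rational(121, 40)))) = Add(66, Add(1449, Rational(-121, 40))) = Add(66, Rational(57839, 40)) = Rational(60479, 40)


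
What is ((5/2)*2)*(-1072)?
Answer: -5360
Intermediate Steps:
((5/2)*2)*(-1072) = 5*(-1072) = -5360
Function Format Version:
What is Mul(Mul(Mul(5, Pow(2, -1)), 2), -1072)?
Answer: -5360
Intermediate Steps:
Mul(Mul(Mul(5, Pow(2, -1)), 2), -1072) = Mul(Mul(Mul(5, Rational(1, 2)), 2), -1072) = Mul(Mul(Rational(5, 2), 2), -1072) = Mul(5, -1072) = -5360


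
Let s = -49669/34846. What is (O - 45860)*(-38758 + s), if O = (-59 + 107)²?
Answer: 29413604985986/17423 ≈ 1.6882e+9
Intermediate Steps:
s = -49669/34846 (s = -49669*1/34846 = -49669/34846 ≈ -1.4254)
O = 2304 (O = 48² = 2304)
(O - 45860)*(-38758 + s) = (2304 - 45860)*(-38758 - 49669/34846) = -43556*(-1350610937/34846) = 29413604985986/17423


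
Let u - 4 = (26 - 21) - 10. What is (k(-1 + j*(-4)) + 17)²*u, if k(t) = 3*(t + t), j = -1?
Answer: -1225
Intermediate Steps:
k(t) = 6*t (k(t) = 3*(2*t) = 6*t)
u = -1 (u = 4 + ((26 - 21) - 10) = 4 + (5 - 10) = 4 - 5 = -1)
(k(-1 + j*(-4)) + 17)²*u = (6*(-1 - 1*(-4)) + 17)²*(-1) = (6*(-1 + 4) + 17)²*(-1) = (6*3 + 17)²*(-1) = (18 + 17)²*(-1) = 35²*(-1) = 1225*(-1) = -1225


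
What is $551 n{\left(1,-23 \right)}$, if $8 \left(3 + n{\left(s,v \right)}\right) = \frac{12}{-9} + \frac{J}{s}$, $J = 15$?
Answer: $- \frac{17081}{24} \approx -711.71$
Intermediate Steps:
$n{\left(s,v \right)} = - \frac{19}{6} + \frac{15}{8 s}$ ($n{\left(s,v \right)} = -3 + \frac{\frac{12}{-9} + \frac{15}{s}}{8} = -3 + \frac{12 \left(- \frac{1}{9}\right) + \frac{15}{s}}{8} = -3 + \frac{- \frac{4}{3} + \frac{15}{s}}{8} = -3 - \left(\frac{1}{6} - \frac{15}{8 s}\right) = - \frac{19}{6} + \frac{15}{8 s}$)
$551 n{\left(1,-23 \right)} = 551 \frac{45 - 76}{24 \cdot 1} = 551 \cdot \frac{1}{24} \cdot 1 \left(45 - 76\right) = 551 \cdot \frac{1}{24} \cdot 1 \left(-31\right) = 551 \left(- \frac{31}{24}\right) = - \frac{17081}{24}$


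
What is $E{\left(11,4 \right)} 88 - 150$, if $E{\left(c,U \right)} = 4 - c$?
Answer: $-766$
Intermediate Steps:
$E{\left(11,4 \right)} 88 - 150 = \left(4 - 11\right) 88 - 150 = \left(-7\right) 88 - 150 = -616 - 150 = -766$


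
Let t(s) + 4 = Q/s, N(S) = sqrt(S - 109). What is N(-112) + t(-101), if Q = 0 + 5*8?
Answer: -444/101 + I*sqrt(221) ≈ -4.396 + 14.866*I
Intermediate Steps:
N(S) = sqrt(-109 + S)
Q = 40 (Q = 0 + 40 = 40)
t(s) = -4 + 40/s
N(-112) + t(-101) = sqrt(-109 - 112) + (-4 + 40/(-101)) = sqrt(-221) + (-4 + 40*(-1/101)) = I*sqrt(221) + (-4 - 40/101) = I*sqrt(221) - 444/101 = -444/101 + I*sqrt(221)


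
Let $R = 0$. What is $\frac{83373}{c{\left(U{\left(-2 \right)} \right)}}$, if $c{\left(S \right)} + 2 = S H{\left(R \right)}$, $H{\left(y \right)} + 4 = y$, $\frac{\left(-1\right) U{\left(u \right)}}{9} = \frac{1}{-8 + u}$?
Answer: $- \frac{416865}{28} \approx -14888.0$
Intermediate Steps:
$U{\left(u \right)} = - \frac{9}{-8 + u}$
$H{\left(y \right)} = -4 + y$
$c{\left(S \right)} = -2 - 4 S$ ($c{\left(S \right)} = -2 + S \left(-4 + 0\right) = -2 + S \left(-4\right) = -2 - 4 S$)
$\frac{83373}{c{\left(U{\left(-2 \right)} \right)}} = \frac{83373}{-2 - 4 \left(- \frac{9}{-8 - 2}\right)} = \frac{83373}{-2 - 4 \left(- \frac{9}{-10}\right)} = \frac{83373}{-2 - 4 \left(\left(-9\right) \left(- \frac{1}{10}\right)\right)} = \frac{83373}{-2 - \frac{18}{5}} = \frac{83373}{- \frac{28}{5}} = 83373 \left(- \frac{5}{28}\right) = - \frac{416865}{28}$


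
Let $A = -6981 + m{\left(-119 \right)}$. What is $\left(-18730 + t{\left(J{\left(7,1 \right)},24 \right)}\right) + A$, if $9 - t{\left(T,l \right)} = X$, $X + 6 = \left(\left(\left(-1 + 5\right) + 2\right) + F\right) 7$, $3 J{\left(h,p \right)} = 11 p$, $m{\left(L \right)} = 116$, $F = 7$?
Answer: $-25671$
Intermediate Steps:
$J{\left(h,p \right)} = \frac{11 p}{3}$
$X = 85$ ($X = -6 + \left(\left(\left(-1 + 5\right) + 2\right) + 7\right) 7 = -6 + \left(\left(4 + 2\right) + 7\right) 7 = -6 + \left(6 + 7\right) 7 = -6 + 13 \cdot 7 = -6 + 91 = 85$)
$A = -6865$ ($A = -6981 + 116 = -6865$)
$t{\left(T,l \right)} = -76$ ($t{\left(T,l \right)} = 9 - 85 = -76$)
$\left(-18730 + t{\left(J{\left(7,1 \right)},24 \right)}\right) + A = \left(-18730 - 76\right) - 6865 = -18806 - 6865 = -25671$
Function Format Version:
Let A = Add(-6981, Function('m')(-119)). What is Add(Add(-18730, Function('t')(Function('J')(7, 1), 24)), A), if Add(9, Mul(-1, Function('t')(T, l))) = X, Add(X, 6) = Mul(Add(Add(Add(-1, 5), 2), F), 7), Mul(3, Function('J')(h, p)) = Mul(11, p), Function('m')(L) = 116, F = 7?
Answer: -25671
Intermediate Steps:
Function('J')(h, p) = Mul(Rational(11, 3), p) (Function('J')(h, p) = Mul(Rational(1, 3), Mul(11, p)) = Mul(Rational(11, 3), p))
X = 85 (X = Add(-6, Mul(Add(Add(Add(-1, 5), 2), 7), 7)) = Add(-6, Mul(Add(Add(4, 2), 7), 7)) = Add(-6, Mul(Add(6, 7), 7)) = Add(-6, Mul(13, 7)) = Add(-6, 91) = 85)
A = -6865 (A = Add(-6981, 116) = -6865)
Function('t')(T, l) = -76 (Function('t')(T, l) = Add(9, Mul(-1, 85)) = Add(9, -85) = -76)
Add(Add(-18730, Function('t')(Function('J')(7, 1), 24)), A) = Add(Add(-18730, -76), -6865) = Add(-18806, -6865) = -25671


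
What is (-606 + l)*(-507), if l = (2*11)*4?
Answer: 262626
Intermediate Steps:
l = 88 (l = 22*4 = 88)
(-606 + l)*(-507) = (-606 + 88)*(-507) = -518*(-507) = 262626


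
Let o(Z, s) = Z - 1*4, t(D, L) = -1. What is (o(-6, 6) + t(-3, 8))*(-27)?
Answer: 297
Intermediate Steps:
o(Z, s) = -4 + Z (o(Z, s) = Z - 4 = -4 + Z)
(o(-6, 6) + t(-3, 8))*(-27) = ((-4 - 6) - 1)*(-27) = (-10 - 1)*(-27) = -11*(-27) = 297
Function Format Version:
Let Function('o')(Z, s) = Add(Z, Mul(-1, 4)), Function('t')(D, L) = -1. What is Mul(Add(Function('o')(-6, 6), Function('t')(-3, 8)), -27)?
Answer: 297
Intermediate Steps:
Function('o')(Z, s) = Add(-4, Z) (Function('o')(Z, s) = Add(Z, -4) = Add(-4, Z))
Mul(Add(Function('o')(-6, 6), Function('t')(-3, 8)), -27) = Mul(Add(Add(-4, -6), -1), -27) = Mul(Add(-10, -1), -27) = Mul(-11, -27) = 297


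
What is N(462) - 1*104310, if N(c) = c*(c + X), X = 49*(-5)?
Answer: -4056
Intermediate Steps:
X = -245
N(c) = c*(-245 + c) (N(c) = c*(c - 245) = c*(-245 + c))
N(462) - 1*104310 = 462*(-245 + 462) - 1*104310 = 462*217 - 104310 = 100254 - 104310 = -4056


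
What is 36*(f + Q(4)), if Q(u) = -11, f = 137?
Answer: 4536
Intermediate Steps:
36*(f + Q(4)) = 36*(137 - 11) = 36*126 = 4536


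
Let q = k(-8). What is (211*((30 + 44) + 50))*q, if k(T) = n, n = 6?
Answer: 156984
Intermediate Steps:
k(T) = 6
q = 6
(211*((30 + 44) + 50))*q = (211*((30 + 44) + 50))*6 = (211*(74 + 50))*6 = (211*124)*6 = 26164*6 = 156984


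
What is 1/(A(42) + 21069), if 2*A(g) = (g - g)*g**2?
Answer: 1/21069 ≈ 4.7463e-5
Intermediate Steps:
A(g) = 0 (A(g) = ((g - g)*g**2)/2 = (0*g**2)/2 = (1/2)*0 = 0)
1/(A(42) + 21069) = 1/(0 + 21069) = 1/21069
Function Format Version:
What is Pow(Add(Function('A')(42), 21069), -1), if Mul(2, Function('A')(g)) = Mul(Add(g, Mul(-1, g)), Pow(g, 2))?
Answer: Rational(1, 21069) ≈ 4.7463e-5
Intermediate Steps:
Function('A')(g) = 0 (Function('A')(g) = Mul(Rational(1, 2), Mul(Add(g, Mul(-1, g)), Pow(g, 2))) = Mul(Rational(1, 2), Mul(0, Pow(g, 2))) = Mul(Rational(1, 2), 0) = 0)
Pow(Add(Function('A')(42), 21069), -1) = Pow(Add(0, 21069), -1) = Pow(21069, -1) = Rational(1, 21069)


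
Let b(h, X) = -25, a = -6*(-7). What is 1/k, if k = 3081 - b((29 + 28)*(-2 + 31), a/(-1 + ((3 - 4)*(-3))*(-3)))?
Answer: 1/3106 ≈ 0.00032196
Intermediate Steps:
a = 42
k = 3106 (k = 3081 - 1*(-25) = 3081 + 25 = 3106)
1/k = 1/3106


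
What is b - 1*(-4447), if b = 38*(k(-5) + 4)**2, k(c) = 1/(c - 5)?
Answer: 251249/50 ≈ 5025.0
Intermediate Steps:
k(c) = 1/(-5 + c)
b = 28899/50 (b = 38*(1/(-5 - 5) + 4)**2 = 38*(1/(-10) + 4)**2 = 38*(-1/10 + 4)**2 = 38*(39/10)**2 = 38*(1521/100) = 28899/50 ≈ 577.98)
b - 1*(-4447) = 28899/50 - 1*(-4447) = 28899/50 + 4447 = 251249/50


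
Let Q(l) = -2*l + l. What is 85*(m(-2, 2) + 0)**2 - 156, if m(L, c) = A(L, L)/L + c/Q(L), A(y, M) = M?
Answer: 184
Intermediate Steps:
Q(l) = -l
m(L, c) = 1 - c/L (m(L, c) = L/L + c/((-L)) = 1 + c*(-1/L) = 1 - c/L)
85*(m(-2, 2) + 0)**2 - 156 = 85*((-2 - 1*2)/(-2) + 0)**2 - 156 = 85*(-(-2 - 2)/2 + 0)**2 - 156 = 85*(-1/2*(-4) + 0)**2 - 156 = 85*(2 + 0)**2 - 156 = 85*2**2 - 156 = 85*4 - 156 = 340 - 156 = 184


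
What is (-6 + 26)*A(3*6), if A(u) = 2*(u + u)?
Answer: 1440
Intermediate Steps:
A(u) = 4*u (A(u) = 2*(2*u) = 4*u)
(-6 + 26)*A(3*6) = (-6 + 26)*(4*(3*6)) = 20*(4*18) = 20*72 = 1440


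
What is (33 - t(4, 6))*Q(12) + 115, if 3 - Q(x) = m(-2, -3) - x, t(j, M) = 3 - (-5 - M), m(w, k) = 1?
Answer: 381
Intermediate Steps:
t(j, M) = 8 + M (t(j, M) = 3 + (5 + M) = 8 + M)
Q(x) = 2 + x (Q(x) = 3 - (1 - x) = 3 + (-1 + x) = 2 + x)
(33 - t(4, 6))*Q(12) + 115 = (33 - (8 + 6))*(2 + 12) + 115 = (33 - 1*14)*14 + 115 = (33 - 14)*14 + 115 = 19*14 + 115 = 266 + 115 = 381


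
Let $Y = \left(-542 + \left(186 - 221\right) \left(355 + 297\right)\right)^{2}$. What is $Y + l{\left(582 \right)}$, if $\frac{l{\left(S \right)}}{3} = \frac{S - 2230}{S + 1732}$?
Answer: $\frac{631470979436}{1157} \approx 5.4578 \cdot 10^{8}$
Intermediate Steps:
$l{\left(S \right)} = \frac{3 \left(-2230 + S\right)}{1732 + S}$ ($l{\left(S \right)} = 3 \frac{S - 2230}{S + 1732} = 3 \frac{-2230 + S}{1732 + S} = \frac{3 \left(-2230 + S\right)}{1732 + S}$)
$Y = 545783044$ ($Y = \left(-542 - 22820\right)^{2} = \left(-23362\right)^{2} = 545783044$)
$Y + l{\left(582 \right)} = 545783044 + \frac{3 \left(-2230 + 582\right)}{1732 + 582} = 545783044 + 3 \cdot \frac{1}{2314} \left(-1648\right) = 545783044 - \frac{2472}{1157} = \frac{631470979436}{1157}$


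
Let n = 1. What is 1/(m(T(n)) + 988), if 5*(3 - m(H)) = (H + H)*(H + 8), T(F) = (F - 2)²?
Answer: 5/4937 ≈ 0.0010128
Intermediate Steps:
T(F) = (-2 + F)²
m(H) = 3 - 2*H*(8 + H)/5 (m(H) = 3 - (H + H)*(H + 8)/5 = 3 - 2*H*(8 + H)/5)
1/(m(T(n)) + 988) = 1/((3 - 16*(-2 + 1)²/5 - 2*(-2 + 1)⁴/5) + 988) = 1/((3 - 16/5*(-1)² - 2*((-1)²)²/5) + 988) = 1/((3 - 16/5*1 - ⅖*1²) + 988) = 1/((3 - 16/5 - ⅖*1) + 988) = 1/((3 - 16/5 - ⅖) + 988) = 1/(-⅗ + 988) = 1/(4937/5) = 5/4937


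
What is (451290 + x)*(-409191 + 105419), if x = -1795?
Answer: -136543995140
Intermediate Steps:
(451290 + x)*(-409191 + 105419) = (451290 - 1795)*(-409191 + 105419) = 449495*(-303772) = -136543995140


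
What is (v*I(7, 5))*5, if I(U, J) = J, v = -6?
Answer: -150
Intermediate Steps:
(v*I(7, 5))*5 = -6*5*5 = -30*5 = -150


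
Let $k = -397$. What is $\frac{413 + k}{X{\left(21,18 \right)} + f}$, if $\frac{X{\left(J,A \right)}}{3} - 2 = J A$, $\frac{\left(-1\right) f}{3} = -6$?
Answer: $\frac{8}{579} \approx 0.013817$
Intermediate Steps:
$f = 18$ ($f = \left(-3\right) \left(-6\right) = 18$)
$X{\left(J,A \right)} = 6 + 3 A J$ ($X{\left(J,A \right)} = 6 + 3 J A = 6 + 3 A J$)
$\frac{413 + k}{X{\left(21,18 \right)} + f} = \frac{413 - 397}{\left(6 + 3 \cdot 18 \cdot 21\right) + 18} = \frac{16}{\left(6 + 1134\right) + 18} = \frac{16}{1140 + 18} = \frac{16}{1158} = 16 \cdot \frac{1}{1158} = \frac{8}{579}$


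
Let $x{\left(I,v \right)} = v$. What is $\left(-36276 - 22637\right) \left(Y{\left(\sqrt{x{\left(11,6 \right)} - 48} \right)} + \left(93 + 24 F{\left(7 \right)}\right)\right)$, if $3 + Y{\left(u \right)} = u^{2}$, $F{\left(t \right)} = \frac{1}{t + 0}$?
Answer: $- \frac{21208680}{7} \approx -3.0298 \cdot 10^{6}$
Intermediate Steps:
$F{\left(t \right)} = \frac{1}{t}$
$Y{\left(u \right)} = -3 + u^{2}$
$\left(-36276 - 22637\right) \left(Y{\left(\sqrt{x{\left(11,6 \right)} - 48} \right)} + \left(93 + 24 F{\left(7 \right)}\right)\right) = \left(-36276 - 22637\right) \left(\left(-3 + \left(\sqrt{6 - 48}\right)^{2}\right) + \left(93 + \frac{24}{7}\right)\right) = - 58913 \left(\left(-3 + \left(\sqrt{-42}\right)^{2}\right) + \left(93 + 24 \cdot \frac{1}{7}\right)\right) = - 58913 \left(\left(-3 + \left(i \sqrt{42}\right)^{2}\right) + \left(93 + \frac{24}{7}\right)\right) = - 58913 \left(\left(-3 - 42\right) + \frac{675}{7}\right) = - 58913 \left(-45 + \frac{675}{7}\right) = \left(-58913\right) \frac{360}{7} = - \frac{21208680}{7}$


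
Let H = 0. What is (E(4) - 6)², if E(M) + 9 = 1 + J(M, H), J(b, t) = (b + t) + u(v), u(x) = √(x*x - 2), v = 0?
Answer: (10 - I*√2)² ≈ 98.0 - 28.284*I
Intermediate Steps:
u(x) = √(-2 + x²) (u(x) = √(x² - 2) = √(-2 + x²))
J(b, t) = b + t + I*√2 (J(b, t) = (b + t) + √(-2 + 0²) = (b + t) + √(-2 + 0) = (b + t) + √(-2) = (b + t) + I*√2 = b + t + I*√2)
E(M) = -8 + M + I*√2 (E(M) = -9 + (1 + (M + 0 + I*√2)) = -9 + (1 + (M + I*√2)) = -9 + (1 + M + I*√2) = -8 + M + I*√2)
(E(4) - 6)² = ((-8 + 4 + I*√2) - 6)² = ((-4 + I*√2) - 6)² = (-10 + I*√2)²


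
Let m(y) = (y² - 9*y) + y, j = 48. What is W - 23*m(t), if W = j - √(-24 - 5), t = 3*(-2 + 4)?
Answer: 324 - I*√29 ≈ 324.0 - 5.3852*I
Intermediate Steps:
t = 6 (t = 3*2 = 6)
W = 48 - I*√29 (W = 48 - √(-24 - 5) = 48 - √(-29) = 48 - I*√29 ≈ 48.0 - 5.3852*I)
m(y) = y² - 8*y
W - 23*m(t) = (48 - I*√29) - 138*(-8 + 6) = (48 - I*√29) - 138*(-2) = (48 - I*√29) - 23*(-12) = (48 - I*√29) + 276 = 324 - I*√29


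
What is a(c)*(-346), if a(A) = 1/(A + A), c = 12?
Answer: -173/12 ≈ -14.417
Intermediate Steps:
a(A) = 1/(2*A)
a(c)*(-346) = ((1/2)/12)*(-346) = ((1/2)*(1/12))*(-346) = (1/24)*(-346) = -173/12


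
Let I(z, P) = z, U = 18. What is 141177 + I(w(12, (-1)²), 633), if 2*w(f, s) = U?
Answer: 141186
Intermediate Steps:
w(f, s) = 9 (w(f, s) = (½)*18 = 9)
141177 + I(w(12, (-1)²), 633) = 141177 + 9 = 141186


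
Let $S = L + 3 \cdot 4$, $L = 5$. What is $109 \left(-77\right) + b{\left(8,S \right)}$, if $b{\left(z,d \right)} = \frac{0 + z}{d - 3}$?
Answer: $- \frac{58747}{7} \approx -8392.4$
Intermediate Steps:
$S = 17$ ($S = 5 + 3 \cdot 4 = 5 + 12 = 17$)
$b{\left(z,d \right)} = \frac{z}{-3 + d}$
$109 \left(-77\right) + b{\left(8,S \right)} = 109 \left(-77\right) + \frac{8}{-3 + 17} = -8393 + \frac{8}{14} = -8393 + 8 \cdot \frac{1}{14} = -8393 + \frac{4}{7} = - \frac{58747}{7}$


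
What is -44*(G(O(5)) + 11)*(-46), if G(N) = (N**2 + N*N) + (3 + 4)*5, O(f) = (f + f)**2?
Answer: 40573104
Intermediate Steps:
O(f) = 4*f**2 (O(f) = (2*f)**2 = 4*f**2)
G(N) = 35 + 2*N**2 (G(N) = (N**2 + N**2) + 7*5 = 2*N**2 + 35 = 35 + 2*N**2)
-44*(G(O(5)) + 11)*(-46) = -44*((35 + 2*(4*5**2)**2) + 11)*(-46) = -44*((35 + 2*(4*25)**2) + 11)*(-46) = -44*((35 + 2*100**2) + 11)*(-46) = -44*((35 + 2*10000) + 11)*(-46) = -44*((35 + 20000) + 11)*(-46) = -44*(20035 + 11)*(-46) = -44*20046*(-46) = -882024*(-46) = 40573104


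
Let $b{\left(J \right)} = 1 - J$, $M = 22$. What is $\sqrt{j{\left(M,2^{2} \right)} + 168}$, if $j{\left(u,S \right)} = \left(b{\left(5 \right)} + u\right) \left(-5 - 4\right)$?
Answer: $\sqrt{6} \approx 2.4495$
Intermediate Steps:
$j{\left(u,S \right)} = 36 - 9 u$ ($j{\left(u,S \right)} = \left(\left(1 - 5\right) + u\right) \left(-5 - 4\right) = \left(\left(1 - 5\right) + u\right) \left(-9\right) = \left(-4 + u\right) \left(-9\right) = 36 - 9 u$)
$\sqrt{j{\left(M,2^{2} \right)} + 168} = \sqrt{\left(36 - 198\right) + 168} = \sqrt{-162 + 168} = \sqrt{6}$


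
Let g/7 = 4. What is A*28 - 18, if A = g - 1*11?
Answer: 458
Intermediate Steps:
g = 28 (g = 7*4 = 28)
A = 17 (A = 28 - 1*11 = 28 - 11 = 17)
A*28 - 18 = 17*28 - 18 = 476 - 18 = 458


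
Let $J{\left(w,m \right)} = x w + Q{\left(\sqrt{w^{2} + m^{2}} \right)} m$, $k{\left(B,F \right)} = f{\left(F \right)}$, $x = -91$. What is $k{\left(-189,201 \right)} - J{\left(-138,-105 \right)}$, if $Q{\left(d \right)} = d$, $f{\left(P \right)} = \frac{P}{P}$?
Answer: $-12557 + 315 \sqrt{3341} \approx 5650.4$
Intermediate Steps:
$f{\left(P \right)} = 1$
$k{\left(B,F \right)} = 1$
$J{\left(w,m \right)} = - 91 w + m \sqrt{m^{2} + w^{2}}$ ($J{\left(w,m \right)} = - 91 w + \sqrt{w^{2} + m^{2}} m = - 91 w + \sqrt{m^{2} + w^{2}} m = - 91 w + m \sqrt{m^{2} + w^{2}}$)
$k{\left(-189,201 \right)} - J{\left(-138,-105 \right)} = 1 - \left(\left(-91\right) \left(-138\right) - 105 \sqrt{\left(-105\right)^{2} + \left(-138\right)^{2}}\right) = 1 - \left(12558 - 105 \sqrt{11025 + 19044}\right) = 1 - \left(12558 - 105 \sqrt{30069}\right) = 1 - \left(12558 - 105 \cdot 3 \sqrt{3341}\right) = 1 - \left(12558 - 315 \sqrt{3341}\right) = -12557 + 315 \sqrt{3341}$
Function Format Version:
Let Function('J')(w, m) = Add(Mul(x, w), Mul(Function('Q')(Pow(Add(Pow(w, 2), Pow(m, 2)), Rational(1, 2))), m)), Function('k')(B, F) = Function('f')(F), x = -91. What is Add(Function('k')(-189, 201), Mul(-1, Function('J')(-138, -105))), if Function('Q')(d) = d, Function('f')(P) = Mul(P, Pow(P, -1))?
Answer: Add(-12557, Mul(315, Pow(3341, Rational(1, 2)))) ≈ 5650.4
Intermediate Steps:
Function('f')(P) = 1
Function('k')(B, F) = 1
Function('J')(w, m) = Add(Mul(-91, w), Mul(m, Pow(Add(Pow(m, 2), Pow(w, 2)), Rational(1, 2)))) (Function('J')(w, m) = Add(Mul(-91, w), Mul(Pow(Add(Pow(w, 2), Pow(m, 2)), Rational(1, 2)), m)) = Add(Mul(-91, w), Mul(Pow(Add(Pow(m, 2), Pow(w, 2)), Rational(1, 2)), m)) = Add(Mul(-91, w), Mul(m, Pow(Add(Pow(m, 2), Pow(w, 2)), Rational(1, 2)))))
Add(Function('k')(-189, 201), Mul(-1, Function('J')(-138, -105))) = Add(1, Mul(-1, Add(Mul(-91, -138), Mul(-105, Pow(Add(Pow(-105, 2), Pow(-138, 2)), Rational(1, 2)))))) = Add(1, Mul(-1, Add(12558, Mul(-105, Pow(Add(11025, 19044), Rational(1, 2)))))) = Add(1, Mul(-1, Add(12558, Mul(-105, Pow(30069, Rational(1, 2)))))) = Add(1, Mul(-1, Add(12558, Mul(-105, Mul(3, Pow(3341, Rational(1, 2))))))) = Add(1, Mul(-1, Add(12558, Mul(-315, Pow(3341, Rational(1, 2)))))) = Add(1, Add(-12558, Mul(315, Pow(3341, Rational(1, 2))))) = Add(-12557, Mul(315, Pow(3341, Rational(1, 2))))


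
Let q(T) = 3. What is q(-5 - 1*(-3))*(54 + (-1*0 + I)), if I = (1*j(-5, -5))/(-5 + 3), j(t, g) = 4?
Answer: 156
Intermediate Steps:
I = -2 (I = (1*4)/(-5 + 3) = 4/(-2) = 4*(-1/2) = -2)
q(-5 - 1*(-3))*(54 + (-1*0 + I)) = 3*(54 + (-1*0 - 2)) = 3*(54 + (0 - 2)) = 3*(54 - 2) = 3*52 = 156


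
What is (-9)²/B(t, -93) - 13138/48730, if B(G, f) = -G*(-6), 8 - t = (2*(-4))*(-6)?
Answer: -47335/77968 ≈ -0.60711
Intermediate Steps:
t = -40 (t = 8 - 2*(-4)*(-6) = 8 - (-8)*(-6) = 8 - 1*48 = 8 - 48 = -40)
B(G, f) = 6*G
(-9)²/B(t, -93) - 13138/48730 = (-9)²/((6*(-40))) - 13138/48730 = 81/(-240) - 13138*1/48730 = 81*(-1/240) - 6569/24365 = -27/80 - 6569/24365 = -47335/77968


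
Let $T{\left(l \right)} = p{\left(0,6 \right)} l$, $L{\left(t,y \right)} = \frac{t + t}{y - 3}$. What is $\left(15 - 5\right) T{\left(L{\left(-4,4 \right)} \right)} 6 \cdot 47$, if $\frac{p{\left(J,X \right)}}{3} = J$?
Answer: $0$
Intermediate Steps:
$p{\left(J,X \right)} = 3 J$
$L{\left(t,y \right)} = \frac{2 t}{-3 + y}$
$T{\left(l \right)} = 0$ ($T{\left(l \right)} = 3 \cdot 0 l = 0 l = 0$)
$\left(15 - 5\right) T{\left(L{\left(-4,4 \right)} \right)} 6 \cdot 47 = \left(15 - 5\right) 0 \cdot 6 \cdot 47 = 10 \cdot 0 \cdot 47 = 0 \cdot 47 = 0$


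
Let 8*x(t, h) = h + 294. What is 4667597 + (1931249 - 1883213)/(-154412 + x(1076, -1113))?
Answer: 5769686281367/1236115 ≈ 4.6676e+6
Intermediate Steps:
x(t, h) = 147/4 + h/8 (x(t, h) = (h + 294)/8 = (294 + h)/8 = 147/4 + h/8)
4667597 + (1931249 - 1883213)/(-154412 + x(1076, -1113)) = 4667597 + (1931249 - 1883213)/(-154412 + (147/4 + (⅛)*(-1113))) = 4667597 + 48036/(-154412 + (147/4 - 1113/8)) = 4667597 + 48036/(-154412 - 819/8) = 4667597 + 48036/(-1236115/8) = 4667597 + 48036*(-8/1236115) = 4667597 - 384288/1236115 = 5769686281367/1236115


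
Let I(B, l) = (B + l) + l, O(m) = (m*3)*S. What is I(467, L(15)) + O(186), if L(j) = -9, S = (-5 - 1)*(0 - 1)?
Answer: 3797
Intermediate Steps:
S = 6 (S = -6*(-1) = 6)
O(m) = 18*m (O(m) = (m*3)*6 = (3*m)*6 = 18*m)
I(B, l) = B + 2*l
I(467, L(15)) + O(186) = (467 + 2*(-9)) + 18*186 = (467 - 18) + 3348 = 449 + 3348 = 3797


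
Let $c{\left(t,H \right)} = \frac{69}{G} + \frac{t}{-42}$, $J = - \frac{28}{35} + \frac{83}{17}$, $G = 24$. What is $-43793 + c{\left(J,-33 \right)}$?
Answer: $- \frac{625324373}{14280} \approx -43790.0$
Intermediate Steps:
$J = \frac{347}{85}$ ($J = \left(-28\right) \frac{1}{35} + 83 \cdot \frac{1}{17} = - \frac{4}{5} + \frac{83}{17} = \frac{347}{85} \approx 4.0824$)
$c{\left(t,H \right)} = \frac{23}{8} - \frac{t}{42}$ ($c{\left(t,H \right)} = \frac{69}{24} + \frac{t}{-42} = 69 \cdot \frac{1}{24} + t \left(- \frac{1}{42}\right) = \frac{23}{8} - \frac{t}{42}$)
$-43793 + c{\left(J,-33 \right)} = -43793 + \left(\frac{23}{8} - \frac{347}{3570}\right) = -43793 + \frac{39667}{14280} = - \frac{625324373}{14280}$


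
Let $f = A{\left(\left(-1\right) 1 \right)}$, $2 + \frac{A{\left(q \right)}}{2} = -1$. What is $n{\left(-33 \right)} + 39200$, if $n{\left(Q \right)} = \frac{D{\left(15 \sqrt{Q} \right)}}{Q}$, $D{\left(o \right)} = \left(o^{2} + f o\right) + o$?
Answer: $39425 + \frac{25 i \sqrt{33}}{11} \approx 39425.0 + 13.056 i$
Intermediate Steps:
$A{\left(q \right)} = -6$ ($A{\left(q \right)} = -4 + 2 \left(-1\right) = -4 - 2 = -6$)
$f = -6$
$D{\left(o \right)} = o^{2} - 5 o$ ($D{\left(o \right)} = \left(o^{2} - 6 o\right) + o = o^{2} - 5 o$)
$n{\left(Q \right)} = \frac{15 \left(-5 + 15 \sqrt{Q}\right)}{\sqrt{Q}}$ ($n{\left(Q \right)} = \frac{15 \sqrt{Q} \left(-5 + 15 \sqrt{Q}\right)}{Q} = \frac{15 \left(-5 + 15 \sqrt{Q}\right)}{\sqrt{Q}}$)
$n{\left(-33 \right)} + 39200 = \left(225 - \frac{75}{i \sqrt{33}}\right) + 39200 = \left(225 - 75 \left(- \frac{i \sqrt{33}}{33}\right)\right) + 39200 = \left(225 + \frac{25 i \sqrt{33}}{11}\right) + 39200 = 39425 + \frac{25 i \sqrt{33}}{11}$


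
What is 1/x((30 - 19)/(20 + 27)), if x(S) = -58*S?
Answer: -47/638 ≈ -0.073668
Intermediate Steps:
1/x((30 - 19)/(20 + 27)) = 1/(-58*(30 - 19)/(20 + 27)) = 1/(-638/47) = -47/638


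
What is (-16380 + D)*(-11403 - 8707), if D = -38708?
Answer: 1107819680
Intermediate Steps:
(-16380 + D)*(-11403 - 8707) = (-16380 - 38708)*(-11403 - 8707) = -55088*(-20110) = 1107819680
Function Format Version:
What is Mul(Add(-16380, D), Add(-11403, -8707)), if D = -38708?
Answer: 1107819680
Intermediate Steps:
Mul(Add(-16380, D), Add(-11403, -8707)) = Mul(Add(-16380, -38708), Add(-11403, -8707)) = Mul(-55088, -20110) = 1107819680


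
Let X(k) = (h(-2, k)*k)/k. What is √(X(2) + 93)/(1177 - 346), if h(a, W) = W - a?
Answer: √97/831 ≈ 0.011852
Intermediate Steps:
X(k) = 2 + k (X(k) = ((k - 1*(-2))*k)/k = ((k + 2)*k)/k = ((2 + k)*k)/k = (k*(2 + k))/k = 2 + k)
√(X(2) + 93)/(1177 - 346) = √((2 + 2) + 93)/(1177 - 346) = √(4 + 93)/831 = √97*(1/831) = √97/831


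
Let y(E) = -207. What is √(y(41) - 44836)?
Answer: I*√45043 ≈ 212.23*I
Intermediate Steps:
√(y(41) - 44836) = √(-207 - 44836) = √(-45043) = I*√45043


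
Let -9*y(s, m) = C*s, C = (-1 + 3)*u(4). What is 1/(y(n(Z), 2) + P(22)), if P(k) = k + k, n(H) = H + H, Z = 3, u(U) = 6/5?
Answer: 5/212 ≈ 0.023585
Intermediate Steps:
u(U) = 6/5 (u(U) = 6*(⅕) = 6/5)
n(H) = 2*H
C = 12/5 (C = (-1 + 3)*(6/5) = 2*(6/5) = 12/5 ≈ 2.4000)
P(k) = 2*k
y(s, m) = -4*s/15
1/(y(n(Z), 2) + P(22)) = 1/(-8*3/15 + 2*22) = 1/(-4/15*6 + 44) = 1/(-8/5 + 44) = 1/(212/5) = 5/212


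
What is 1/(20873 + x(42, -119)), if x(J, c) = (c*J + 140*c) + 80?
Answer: -1/705 ≈ -0.0014184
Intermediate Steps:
x(J, c) = 80 + 140*c + J*c (x(J, c) = (J*c + 140*c) + 80 = (140*c + J*c) + 80 = 80 + 140*c + J*c)
1/(20873 + x(42, -119)) = 1/(20873 + (80 + 140*(-119) + 42*(-119))) = 1/(20873 + (80 - 16660 - 4998)) = 1/(20873 - 21578) = 1/(-705) = -1/705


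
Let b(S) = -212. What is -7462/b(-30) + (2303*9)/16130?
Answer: 15594523/427445 ≈ 36.483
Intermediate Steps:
-7462/b(-30) + (2303*9)/16130 = -7462/(-212) + (2303*9)/16130 = -7462*(-1/212) + 20727*(1/16130) = 3731/106 + 20727/16130 = 15594523/427445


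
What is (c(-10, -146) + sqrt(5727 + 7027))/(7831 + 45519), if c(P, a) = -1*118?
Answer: -59/26675 + sqrt(12754)/53350 ≈ -9.4965e-5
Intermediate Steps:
c(P, a) = -118
(c(-10, -146) + sqrt(5727 + 7027))/(7831 + 45519) = (-118 + sqrt(5727 + 7027))/(7831 + 45519) = (-118 + sqrt(12754))/53350 = (-118 + sqrt(12754))*(1/53350) = -59/26675 + sqrt(12754)/53350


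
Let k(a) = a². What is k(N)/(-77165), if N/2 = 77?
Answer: -2156/7015 ≈ -0.30734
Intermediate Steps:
N = 154 (N = 2*77 = 154)
k(N)/(-77165) = 154²/(-77165) = 23716*(-1/77165) = -2156/7015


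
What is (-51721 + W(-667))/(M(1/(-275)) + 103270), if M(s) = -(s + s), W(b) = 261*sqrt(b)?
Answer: -14223275/28399252 + 71775*I*sqrt(667)/28399252 ≈ -0.50083 + 0.065272*I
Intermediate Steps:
M(s) = -2*s
(-51721 + W(-667))/(M(1/(-275)) + 103270) = (-51721 + 261*sqrt(-667))/(-2/(-275) + 103270) = (-51721 + 261*(I*sqrt(667)))/(-2*(-1/275) + 103270) = (-51721 + 261*I*sqrt(667))/(2/275 + 103270) = (-51721 + 261*I*sqrt(667))/(28399252/275) = (-51721 + 261*I*sqrt(667))*(275/28399252) = -14223275/28399252 + 71775*I*sqrt(667)/28399252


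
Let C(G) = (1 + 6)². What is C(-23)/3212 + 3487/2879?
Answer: 11341315/9247348 ≈ 1.2264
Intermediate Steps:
C(G) = 49 (C(G) = 7² = 49)
C(-23)/3212 + 3487/2879 = 49/3212 + 3487/2879 = 11341315/9247348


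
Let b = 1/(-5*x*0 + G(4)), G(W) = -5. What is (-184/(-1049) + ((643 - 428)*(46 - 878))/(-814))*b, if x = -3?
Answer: -93897448/2134715 ≈ -43.986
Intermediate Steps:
b = -⅕ (b = 1/(-5*(-3)*0 - 5) = 1/(15*0 - 5) = 1/(0 - 5) = 1/(-5) = -⅕ ≈ -0.20000)
(-184/(-1049) + ((643 - 428)*(46 - 878))/(-814))*b = (-184/(-1049) + ((643 - 428)*(46 - 878))/(-814))*(-⅕) = (-184*(-1/1049) + (215*(-832))*(-1/814))*(-⅕) = (184/1049 - 178880*(-1/814))*(-⅕) = (184/1049 + 89440/407)*(-⅕) = (93897448/426943)*(-⅕) = -93897448/2134715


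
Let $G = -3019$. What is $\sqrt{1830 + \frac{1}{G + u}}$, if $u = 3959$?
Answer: $\frac{\sqrt{404247235}}{470} \approx 42.779$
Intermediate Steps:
$\sqrt{1830 + \frac{1}{G + u}} = \sqrt{1830 + \frac{1}{-3019 + 3959}} = \sqrt{1830 + \frac{1}{940}} = \sqrt{\frac{1720201}{940}} = \frac{\sqrt{404247235}}{470}$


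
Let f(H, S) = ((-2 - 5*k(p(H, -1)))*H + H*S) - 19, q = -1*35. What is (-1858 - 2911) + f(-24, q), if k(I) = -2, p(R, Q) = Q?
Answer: -4140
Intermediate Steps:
q = -35
f(H, S) = -19 + 8*H + H*S (f(H, S) = ((-2 - 5*(-2))*H + H*S) - 19 = ((-2 + 10)*H + H*S) - 19 = (8*H + H*S) - 19 = -19 + 8*H + H*S)
(-1858 - 2911) + f(-24, q) = (-1858 - 2911) + (-19 + 8*(-24) - 24*(-35)) = -4769 + (-19 - 192 + 840) = -4769 + 629 = -4140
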